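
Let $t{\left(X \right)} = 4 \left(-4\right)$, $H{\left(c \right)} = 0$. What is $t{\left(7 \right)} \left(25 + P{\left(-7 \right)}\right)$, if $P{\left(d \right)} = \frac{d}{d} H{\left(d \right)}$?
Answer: $-400$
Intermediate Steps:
$P{\left(d \right)} = 0$ ($P{\left(d \right)} = \frac{d}{d} 0 = 1 \cdot 0 = 0$)
$t{\left(X \right)} = -16$
$t{\left(7 \right)} \left(25 + P{\left(-7 \right)}\right) = - 16 \left(25 + 0\right) = \left(-16\right) 25 = -400$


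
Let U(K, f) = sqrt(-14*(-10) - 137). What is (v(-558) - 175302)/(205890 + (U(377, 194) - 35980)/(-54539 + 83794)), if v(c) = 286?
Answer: -30839733612927287600/36279853410779440897 + 5120093080*sqrt(3)/36279853410779440897 ≈ -0.85005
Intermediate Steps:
U(K, f) = sqrt(3) (U(K, f) = sqrt(140 - 137) = sqrt(3))
(v(-558) - 175302)/(205890 + (U(377, 194) - 35980)/(-54539 + 83794)) = (286 - 175302)/(205890 + (sqrt(3) - 35980)/(-54539 + 83794)) = -175016/(205890 + (-35980 + sqrt(3))/29255) = -175016/(205890 + (-35980 + sqrt(3))*(1/29255)) = -175016/(205890 + (-7196/5851 + sqrt(3)/29255)) = -175016/(1204655194/5851 + sqrt(3)/29255)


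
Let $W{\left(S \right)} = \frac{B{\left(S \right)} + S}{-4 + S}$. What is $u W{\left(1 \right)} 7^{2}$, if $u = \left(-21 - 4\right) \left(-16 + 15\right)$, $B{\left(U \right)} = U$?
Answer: $- \frac{2450}{3} \approx -816.67$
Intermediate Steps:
$u = 25$ ($u = \left(-25\right) \left(-1\right) = 25$)
$W{\left(S \right)} = \frac{2 S}{-4 + S}$ ($W{\left(S \right)} = \frac{S + S}{-4 + S} = \frac{2 S}{-4 + S}$)
$u W{\left(1 \right)} 7^{2} = 25 \cdot 2 \cdot 1 \frac{1}{-4 + 1} \cdot 7^{2} = 25 \cdot 2 \cdot 1 \frac{1}{-3} \cdot 49 = 25 \cdot 2 \cdot 1 \left(- \frac{1}{3}\right) 49 = 25 \left(- \frac{2}{3}\right) 49 = \left(- \frac{50}{3}\right) 49 = - \frac{2450}{3}$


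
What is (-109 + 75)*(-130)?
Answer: 4420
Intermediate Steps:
(-109 + 75)*(-130) = -34*(-130) = 4420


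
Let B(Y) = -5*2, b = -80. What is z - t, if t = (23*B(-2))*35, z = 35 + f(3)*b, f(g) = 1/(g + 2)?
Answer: 8069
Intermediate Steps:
f(g) = 1/(2 + g)
B(Y) = -10
z = 19 (z = 35 - 80/(2 + 3) = 35 - 80/5 = 35 + (1/5)*(-80) = 35 - 16 = 19)
t = -8050 (t = (23*(-10))*35 = -230*35 = -8050)
z - t = 19 - 1*(-8050) = 19 + 8050 = 8069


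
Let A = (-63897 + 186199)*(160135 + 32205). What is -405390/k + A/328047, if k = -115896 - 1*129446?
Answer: 2885725941688945/40241853537 ≈ 71710.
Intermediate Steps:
k = -245342 (k = -115896 - 129446 = -245342)
A = 23523566680 (A = 122302*192340 = 23523566680)
-405390/k + A/328047 = -405390/(-245342) + 23523566680/328047 = -405390*(-1/245342) + 23523566680*(1/328047) = 202695/122671 + 23523566680/328047 = 2885725941688945/40241853537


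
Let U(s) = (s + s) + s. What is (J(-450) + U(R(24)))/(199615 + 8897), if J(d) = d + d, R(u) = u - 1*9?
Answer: -95/23168 ≈ -0.0041005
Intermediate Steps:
R(u) = -9 + u (R(u) = u - 9 = -9 + u)
U(s) = 3*s (U(s) = 2*s + s = 3*s)
J(d) = 2*d
(J(-450) + U(R(24)))/(199615 + 8897) = (2*(-450) + 3*(-9 + 24))/(199615 + 8897) = (-900 + 3*15)/208512 = (-900 + 45)*(1/208512) = -855*1/208512 = -95/23168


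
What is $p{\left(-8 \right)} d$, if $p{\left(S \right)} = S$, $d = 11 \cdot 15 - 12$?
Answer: $-1224$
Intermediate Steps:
$d = 153$ ($d = 165 - 12 = 153$)
$p{\left(-8 \right)} d = \left(-8\right) 153 = -1224$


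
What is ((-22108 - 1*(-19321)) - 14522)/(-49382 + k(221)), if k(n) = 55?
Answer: 17309/49327 ≈ 0.35090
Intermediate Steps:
((-22108 - 1*(-19321)) - 14522)/(-49382 + k(221)) = ((-22108 - 1*(-19321)) - 14522)/(-49382 + 55) = ((-22108 + 19321) - 14522)/(-49327) = (-2787 - 14522)*(-1/49327) = -17309*(-1/49327) = 17309/49327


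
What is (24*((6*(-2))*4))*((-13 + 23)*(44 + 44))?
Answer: -1013760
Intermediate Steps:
(24*((6*(-2))*4))*((-13 + 23)*(44 + 44)) = (24*(-12*4))*(10*88) = (24*(-48))*880 = -1152*880 = -1013760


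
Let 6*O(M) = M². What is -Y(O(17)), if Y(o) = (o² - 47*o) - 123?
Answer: 2405/36 ≈ 66.806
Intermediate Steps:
O(M) = M²/6
Y(o) = -123 + o² - 47*o
-Y(O(17)) = -(-123 + ((⅙)*17²)² - 47*17²/6) = -(-123 + ((⅙)*289)² - 47*289/6) = -(-123 + (289/6)² - 47*289/6) = -(-123 + 83521/36 - 13583/6) = -1*(-2405/36) = 2405/36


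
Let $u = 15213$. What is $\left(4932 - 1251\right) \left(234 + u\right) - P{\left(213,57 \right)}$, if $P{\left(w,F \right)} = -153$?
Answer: $56860560$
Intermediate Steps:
$\left(4932 - 1251\right) \left(234 + u\right) - P{\left(213,57 \right)} = \left(4932 - 1251\right) \left(234 + 15213\right) - -153 = 3681 \cdot 15447 + 153 = 56860407 + 153 = 56860560$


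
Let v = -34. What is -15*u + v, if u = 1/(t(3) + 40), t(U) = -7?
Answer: -379/11 ≈ -34.455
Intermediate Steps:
u = 1/33 (u = 1/(-7 + 40) = 1/33 ≈ 0.030303)
-15*u + v = -15*1/33 - 34 = -5/11 - 34 = -379/11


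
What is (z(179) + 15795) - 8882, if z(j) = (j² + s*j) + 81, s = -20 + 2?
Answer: 35813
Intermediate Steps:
s = -18
z(j) = 81 + j² - 18*j (z(j) = (j² - 18*j) + 81 = 81 + j² - 18*j)
(z(179) + 15795) - 8882 = ((81 + 179² - 18*179) + 15795) - 8882 = ((81 + 32041 - 3222) + 15795) - 8882 = (28900 + 15795) - 8882 = 44695 - 8882 = 35813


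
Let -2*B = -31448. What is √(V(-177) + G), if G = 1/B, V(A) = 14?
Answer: √865358547/7862 ≈ 3.7417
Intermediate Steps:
B = 15724 (B = -½*(-31448) = 15724)
G = 1/15724 ≈ 6.3597e-5
√(V(-177) + G) = √(14 + 1/15724) = √(220137/15724) = √865358547/7862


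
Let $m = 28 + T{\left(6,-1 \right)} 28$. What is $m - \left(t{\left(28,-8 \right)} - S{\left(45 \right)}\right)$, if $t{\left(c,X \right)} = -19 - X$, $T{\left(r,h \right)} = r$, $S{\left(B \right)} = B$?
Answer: $252$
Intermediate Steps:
$m = 196$ ($m = 28 + 6 \cdot 28 = 28 + 168 = 196$)
$m - \left(t{\left(28,-8 \right)} - S{\left(45 \right)}\right) = 196 - \left(\left(-19 - -8\right) - 45\right) = 196 - \left(\left(-19 + 8\right) - 45\right) = 196 - \left(-11 - 45\right) = 196 - -56 = 196 + 56 = 252$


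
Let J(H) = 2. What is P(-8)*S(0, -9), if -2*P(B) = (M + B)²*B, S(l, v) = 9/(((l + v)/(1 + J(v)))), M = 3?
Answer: -300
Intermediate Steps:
S(l, v) = 9/(l/3 + v/3) (S(l, v) = 9/(((l + v)/(1 + 2))) = 9/(((l + v)/3)) = 9/(((l + v)*(⅓))) = 9/(l/3 + v/3))
P(B) = -B*(3 + B)²/2 (P(B) = -(3 + B)²*B/2 = -B*(3 + B)²/2)
P(-8)*S(0, -9) = (-½*(-8)*(3 - 8)²)*(27/(0 - 9)) = (-½*(-8)*(-5)²)*(27/(-9)) = (-½*(-8)*25)*(27*(-⅑)) = 100*(-3) = -300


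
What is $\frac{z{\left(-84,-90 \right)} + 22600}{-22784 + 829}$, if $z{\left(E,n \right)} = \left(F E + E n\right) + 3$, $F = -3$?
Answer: $- \frac{6083}{4391} \approx -1.3853$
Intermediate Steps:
$z{\left(E,n \right)} = 3 - 3 E + E n$ ($z{\left(E,n \right)} = \left(- 3 E + E n\right) + 3 = 3 - 3 E + E n$)
$\frac{z{\left(-84,-90 \right)} + 22600}{-22784 + 829} = \frac{\left(3 - -252 - -7560\right) + 22600}{-22784 + 829} = \frac{\left(3 + 252 + 7560\right) + 22600}{-21955} = \left(7815 + 22600\right) \left(- \frac{1}{21955}\right) = 30415 \left(- \frac{1}{21955}\right) = - \frac{6083}{4391}$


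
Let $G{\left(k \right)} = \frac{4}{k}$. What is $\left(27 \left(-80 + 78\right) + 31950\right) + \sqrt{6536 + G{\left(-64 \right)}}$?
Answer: $31896 + \frac{5 \sqrt{4183}}{4} \approx 31977.0$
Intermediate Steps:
$\left(27 \left(-80 + 78\right) + 31950\right) + \sqrt{6536 + G{\left(-64 \right)}} = \left(27 \left(-80 + 78\right) + 31950\right) + \sqrt{6536 + \frac{4}{-64}} = \left(27 \left(-2\right) + 31950\right) + \sqrt{6536 + 4 \left(- \frac{1}{64}\right)} = \left(-54 + 31950\right) + \sqrt{6536 - \frac{1}{16}} = 31896 + \sqrt{\frac{104575}{16}} = 31896 + \frac{5 \sqrt{4183}}{4}$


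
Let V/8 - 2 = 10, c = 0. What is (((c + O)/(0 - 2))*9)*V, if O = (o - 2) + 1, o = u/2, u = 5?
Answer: -648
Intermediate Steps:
o = 5/2 ≈ 2.5000
V = 96 (V = 16 + 8*10 = 16 + 80 = 96)
O = 3/2 (O = (5/2 - 2) + 1 = ½ + 1 = 3/2 ≈ 1.5000)
(((c + O)/(0 - 2))*9)*V = (((0 + 3/2)/(0 - 2))*9)*96 = (((3/2)/(-2))*9)*96 = (((3/2)*(-½))*9)*96 = -¾*9*96 = -27/4*96 = -648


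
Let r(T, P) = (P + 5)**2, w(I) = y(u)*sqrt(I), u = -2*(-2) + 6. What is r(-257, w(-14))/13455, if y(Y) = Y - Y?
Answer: 5/2691 ≈ 0.0018580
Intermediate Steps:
u = 10 (u = 4 + 6 = 10)
y(Y) = 0
w(I) = 0 (w(I) = 0*sqrt(I) = 0)
r(T, P) = (5 + P)**2
r(-257, w(-14))/13455 = (5 + 0)**2/13455 = 5**2*(1/13455) = 25*(1/13455) = 5/2691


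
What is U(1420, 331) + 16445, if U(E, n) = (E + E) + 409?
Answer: 19694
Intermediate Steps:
U(E, n) = 409 + 2*E (U(E, n) = 2*E + 409 = 409 + 2*E)
U(1420, 331) + 16445 = (409 + 2*1420) + 16445 = (409 + 2840) + 16445 = 3249 + 16445 = 19694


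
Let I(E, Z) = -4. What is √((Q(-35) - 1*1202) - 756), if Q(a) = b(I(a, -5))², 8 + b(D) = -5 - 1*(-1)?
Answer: I*√1814 ≈ 42.591*I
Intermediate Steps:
b(D) = -12 (b(D) = -8 + (-5 - 1*(-1)) = -8 + (-5 + 1) = -8 - 4 = -12)
Q(a) = 144 (Q(a) = (-12)² = 144)
√((Q(-35) - 1*1202) - 756) = √((144 - 1*1202) - 756) = √((144 - 1202) - 756) = √(-1058 - 756) = √(-1814) = I*√1814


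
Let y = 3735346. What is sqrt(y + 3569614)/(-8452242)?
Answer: -8*sqrt(28535)/4226121 ≈ -0.00031977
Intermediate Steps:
sqrt(y + 3569614)/(-8452242) = sqrt(3735346 + 3569614)/(-8452242) = sqrt(7304960)*(-1/8452242) = (16*sqrt(28535))*(-1/8452242) = -8*sqrt(28535)/4226121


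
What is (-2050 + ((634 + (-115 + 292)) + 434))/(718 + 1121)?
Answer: -805/1839 ≈ -0.43774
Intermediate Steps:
(-2050 + ((634 + (-115 + 292)) + 434))/(718 + 1121) = (-2050 + ((634 + 177) + 434))/1839 = (-2050 + (811 + 434))*(1/1839) = (-2050 + 1245)*(1/1839) = -805*1/1839 = -805/1839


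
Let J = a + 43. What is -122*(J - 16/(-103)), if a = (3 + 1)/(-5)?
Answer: -2661186/515 ≈ -5167.4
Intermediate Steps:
a = -⅘ (a = 4*(-⅕) = -⅘ ≈ -0.80000)
J = 211/5 (J = -⅘ + 43 = 211/5 ≈ 42.200)
-122*(J - 16/(-103)) = -122*(211/5 - 16/(-103)) = -122*(211/5 - 16*(-1/103)) = -122*(211/5 + 16/103) = -122*21813/515 = -2661186/515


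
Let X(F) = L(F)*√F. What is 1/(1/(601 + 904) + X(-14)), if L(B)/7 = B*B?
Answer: 1505/59691055474401 - 3107614300*I*√14/59691055474401 ≈ 2.5213e-11 - 0.0001948*I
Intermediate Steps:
L(B) = 7*B² (L(B) = 7*(B*B) = 7*B²)
X(F) = 7*F^(5/2) (X(F) = (7*F²)*√F = 7*F^(5/2))
1/(1/(601 + 904) + X(-14)) = 1/(1/(601 + 904) + 7*(-14)^(5/2)) = 1/(1/1505 + 7*(196*I*√14)) = 1/(1/1505 + 1372*I*√14)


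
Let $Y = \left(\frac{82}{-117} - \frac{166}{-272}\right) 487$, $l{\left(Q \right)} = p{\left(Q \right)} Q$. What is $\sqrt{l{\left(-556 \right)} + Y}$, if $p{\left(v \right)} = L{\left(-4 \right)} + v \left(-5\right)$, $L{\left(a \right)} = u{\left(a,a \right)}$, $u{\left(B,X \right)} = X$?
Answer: $\frac{i \sqrt{10855596748438}}{2652} \approx 1242.4 i$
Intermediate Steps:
$L{\left(a \right)} = a$
$p{\left(v \right)} = -4 - 5 v$ ($p{\left(v \right)} = -4 + v \left(-5\right) = -4 - 5 v$)
$l{\left(Q \right)} = Q \left(-4 - 5 Q\right)$ ($l{\left(Q \right)} = \left(-4 - 5 Q\right) Q = Q \left(-4 - 5 Q\right)$)
$Y = - \frac{701767}{15912}$ ($Y = \left(82 \left(- \frac{1}{117}\right) - - \frac{83}{136}\right) 487 = \left(- \frac{82}{117} + \frac{83}{136}\right) 487 = \left(- \frac{1441}{15912}\right) 487 = - \frac{701767}{15912} \approx -44.103$)
$\sqrt{l{\left(-556 \right)} + Y} = \sqrt{\left(-1\right) \left(-556\right) \left(4 + 5 \left(-556\right)\right) - \frac{701767}{15912}} = \sqrt{\left(-1\right) \left(-556\right) \left(4 - 2780\right) - \frac{701767}{15912}} = \sqrt{\left(-1\right) \left(-556\right) \left(-2776\right) - \frac{701767}{15912}} = \sqrt{-1543456 - \frac{701767}{15912}} = \sqrt{- \frac{24560173639}{15912}} = \frac{i \sqrt{10855596748438}}{2652}$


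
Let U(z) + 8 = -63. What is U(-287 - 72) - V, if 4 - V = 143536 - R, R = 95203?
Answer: 48258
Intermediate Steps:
U(z) = -71 (U(z) = -8 - 63 = -71)
V = -48329 (V = 4 - (143536 - 1*95203) = 4 - (143536 - 95203) = 4 - 1*48333 = 4 - 48333 = -48329)
U(-287 - 72) - V = -71 - 1*(-48329) = -71 + 48329 = 48258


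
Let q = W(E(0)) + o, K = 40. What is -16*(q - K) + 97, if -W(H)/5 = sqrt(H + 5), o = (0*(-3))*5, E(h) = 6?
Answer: 737 + 80*sqrt(11) ≈ 1002.3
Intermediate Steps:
o = 0 (o = 0*5 = 0)
W(H) = -5*sqrt(5 + H) (W(H) = -5*sqrt(H + 5) = -5*sqrt(5 + H))
q = -5*sqrt(11) (q = -5*sqrt(5 + 6) + 0 = -5*sqrt(11) + 0 = -5*sqrt(11) ≈ -16.583)
-16*(q - K) + 97 = -16*(-5*sqrt(11) - 1*40) + 97 = -16*(-5*sqrt(11) - 40) + 97 = -16*(-40 - 5*sqrt(11)) + 97 = (640 + 80*sqrt(11)) + 97 = 737 + 80*sqrt(11)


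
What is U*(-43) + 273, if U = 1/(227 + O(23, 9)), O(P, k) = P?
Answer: 68207/250 ≈ 272.83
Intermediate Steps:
U = 1/250 (U = 1/(227 + 23) = 1/250 ≈ 0.0040000)
U*(-43) + 273 = (1/250)*(-43) + 273 = -43/250 + 273 = 68207/250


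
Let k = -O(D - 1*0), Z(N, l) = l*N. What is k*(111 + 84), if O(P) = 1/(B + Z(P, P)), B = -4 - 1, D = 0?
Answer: 39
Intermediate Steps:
Z(N, l) = N*l
B = -5
O(P) = 1/(-5 + P**2) (O(P) = 1/(-5 + P*P) = 1/(-5 + P**2))
k = 1/5 (k = -1/(-5 + (0 - 1*0)**2) = -1/(-5 + (0 + 0)**2) = -1/(-5 + 0**2) = -1/(-5 + 0) = -1/(-5) = -1*(-1/5) = 1/5 ≈ 0.20000)
k*(111 + 84) = (111 + 84)/5 = (1/5)*195 = 39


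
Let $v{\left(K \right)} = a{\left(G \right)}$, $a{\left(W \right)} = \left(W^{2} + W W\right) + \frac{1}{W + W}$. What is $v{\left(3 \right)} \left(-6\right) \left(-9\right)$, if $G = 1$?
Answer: $135$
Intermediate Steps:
$a{\left(W \right)} = \frac{1}{2 W} + 2 W^{2}$ ($a{\left(W \right)} = \left(W^{2} + W^{2}\right) + \frac{1}{2 W} = 2 W^{2} + \frac{1}{2 W} = \frac{1}{2 W} + 2 W^{2}$)
$v{\left(K \right)} = \frac{5}{2}$ ($v{\left(K \right)} = \frac{1 + 4 \cdot 1^{3}}{2 \cdot 1} = \frac{1}{2} \cdot 1 \left(1 + 4 \cdot 1\right) = \frac{1}{2} \cdot 1 \left(1 + 4\right) = \frac{1}{2} \cdot 1 \cdot 5 = \frac{5}{2}$)
$v{\left(3 \right)} \left(-6\right) \left(-9\right) = \frac{5}{2} \left(-6\right) \left(-9\right) = \left(-15\right) \left(-9\right) = 135$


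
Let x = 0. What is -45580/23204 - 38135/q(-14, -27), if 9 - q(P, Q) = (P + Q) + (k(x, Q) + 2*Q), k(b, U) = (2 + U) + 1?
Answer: -222679695/742528 ≈ -299.89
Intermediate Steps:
k(b, U) = 3 + U
q(P, Q) = 6 - P - 4*Q (q(P, Q) = 9 - ((P + Q) + ((3 + Q) + 2*Q)) = 9 - ((P + Q) + (3 + 3*Q)) = 9 - (3 + P + 4*Q) = 9 + (-3 - P - 4*Q) = 6 - P - 4*Q)
-45580/23204 - 38135/q(-14, -27) = -45580/23204 - 38135/(6 - 1*(-14) - 4*(-27)) = -45580*1/23204 - 38135/(6 + 14 + 108) = -11395/5801 - 38135/128 = -222679695/742528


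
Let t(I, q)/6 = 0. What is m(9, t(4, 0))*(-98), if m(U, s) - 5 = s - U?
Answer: 392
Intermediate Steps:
t(I, q) = 0 (t(I, q) = 6*0 = 0)
m(U, s) = 5 + s - U (m(U, s) = 5 + (s - U) = 5 + s - U)
m(9, t(4, 0))*(-98) = (5 + 0 - 1*9)*(-98) = (5 + 0 - 9)*(-98) = -4*(-98) = 392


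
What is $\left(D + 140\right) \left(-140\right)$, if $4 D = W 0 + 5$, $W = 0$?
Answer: $-19775$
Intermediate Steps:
$D = \frac{5}{4}$ ($D = \frac{0 \cdot 0 + 5}{4} = \frac{0 + 5}{4} = \frac{1}{4} \cdot 5 = \frac{5}{4} \approx 1.25$)
$\left(D + 140\right) \left(-140\right) = \left(\frac{5}{4} + 140\right) \left(-140\right) = \frac{565}{4} \left(-140\right) = -19775$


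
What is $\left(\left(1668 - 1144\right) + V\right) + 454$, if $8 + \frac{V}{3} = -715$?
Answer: $-1191$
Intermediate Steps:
$V = -2169$ ($V = -24 + 3 \left(-715\right) = -24 - 2145 = -2169$)
$\left(\left(1668 - 1144\right) + V\right) + 454 = \left(\left(1668 - 1144\right) - 2169\right) + 454 = \left(524 - 2169\right) + 454 = -1645 + 454 = -1191$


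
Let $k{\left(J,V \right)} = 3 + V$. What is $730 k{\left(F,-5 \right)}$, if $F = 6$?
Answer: $-1460$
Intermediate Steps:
$730 k{\left(F,-5 \right)} = 730 \left(3 - 5\right) = 730 \left(-2\right) = -1460$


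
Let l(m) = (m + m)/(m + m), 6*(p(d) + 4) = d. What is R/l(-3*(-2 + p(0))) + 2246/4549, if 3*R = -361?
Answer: -1635451/13647 ≈ -119.84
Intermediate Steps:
R = -361/3 (R = (⅓)*(-361) = -361/3 ≈ -120.33)
p(d) = -4 + d/6
l(m) = 1 (l(m) = (2*m)/((2*m)) = (2*m)*(1/(2*m)) = 1)
R/l(-3*(-2 + p(0))) + 2246/4549 = -361/3/1 + 2246/4549 = -361/3*1 + 2246*(1/4549) = -361/3 + 2246/4549 = -1635451/13647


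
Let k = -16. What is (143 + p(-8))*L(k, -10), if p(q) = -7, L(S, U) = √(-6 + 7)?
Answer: 136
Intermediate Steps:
L(S, U) = 1 (L(S, U) = √1 = 1)
(143 + p(-8))*L(k, -10) = (143 - 7)*1 = 136*1 = 136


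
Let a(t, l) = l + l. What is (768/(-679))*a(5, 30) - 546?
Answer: -416814/679 ≈ -613.86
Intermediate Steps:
a(t, l) = 2*l
(768/(-679))*a(5, 30) - 546 = (768/(-679))*(2*30) - 546 = (768*(-1/679))*60 - 546 = -768/679*60 - 546 = -46080/679 - 546 = -416814/679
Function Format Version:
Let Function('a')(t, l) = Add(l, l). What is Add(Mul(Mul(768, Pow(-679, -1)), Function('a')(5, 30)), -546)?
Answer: Rational(-416814, 679) ≈ -613.86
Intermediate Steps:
Function('a')(t, l) = Mul(2, l)
Add(Mul(Mul(768, Pow(-679, -1)), Function('a')(5, 30)), -546) = Add(Mul(Mul(768, Pow(-679, -1)), Mul(2, 30)), -546) = Add(Mul(Mul(768, Rational(-1, 679)), 60), -546) = Add(Mul(Rational(-768, 679), 60), -546) = Add(Rational(-46080, 679), -546) = Rational(-416814, 679)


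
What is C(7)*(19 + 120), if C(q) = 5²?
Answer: 3475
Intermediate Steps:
C(q) = 25
C(7)*(19 + 120) = 25*(19 + 120) = 25*139 = 3475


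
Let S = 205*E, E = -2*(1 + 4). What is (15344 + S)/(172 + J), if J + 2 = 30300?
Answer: 6647/15235 ≈ 0.43630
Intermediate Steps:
E = -10 (E = -2*5 = -10)
S = -2050 (S = 205*(-10) = -2050)
J = 30298 (J = -2 + 30300 = 30298)
(15344 + S)/(172 + J) = (15344 - 2050)/(172 + 30298) = 13294/30470 = 13294*(1/30470) = 6647/15235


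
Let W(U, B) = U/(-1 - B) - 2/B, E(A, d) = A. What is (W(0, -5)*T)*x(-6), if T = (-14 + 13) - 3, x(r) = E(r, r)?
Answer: 48/5 ≈ 9.6000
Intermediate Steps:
W(U, B) = -2/B + U/(-1 - B)
x(r) = r
T = -4 (T = -1 - 3 = -4)
(W(0, -5)*T)*x(-6) = (((-2 - 2*(-5) - 1*(-5)*0)/((-5)*(1 - 5)))*(-4))*(-6) = (-1/5*(-2 + 10 + 0)/(-4)*(-4))*(-6) = (-1/5*(-1/4)*8*(-4))*(-6) = ((2/5)*(-4))*(-6) = -8/5*(-6) = 48/5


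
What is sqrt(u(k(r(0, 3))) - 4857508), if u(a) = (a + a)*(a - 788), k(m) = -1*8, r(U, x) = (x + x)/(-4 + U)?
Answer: 18*I*sqrt(14953) ≈ 2201.1*I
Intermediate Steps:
r(U, x) = 2*x/(-4 + U) (r(U, x) = (2*x)/(-4 + U) = 2*x/(-4 + U))
k(m) = -8
u(a) = 2*a*(-788 + a) (u(a) = (2*a)*(-788 + a) = 2*a*(-788 + a))
sqrt(u(k(r(0, 3))) - 4857508) = sqrt(2*(-8)*(-788 - 8) - 4857508) = sqrt(2*(-8)*(-796) - 4857508) = sqrt(12736 - 4857508) = sqrt(-4844772) = 18*I*sqrt(14953)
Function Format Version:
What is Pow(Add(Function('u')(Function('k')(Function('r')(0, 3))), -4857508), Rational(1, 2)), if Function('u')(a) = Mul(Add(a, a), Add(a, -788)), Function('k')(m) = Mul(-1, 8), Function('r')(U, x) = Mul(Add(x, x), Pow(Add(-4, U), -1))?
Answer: Mul(18, I, Pow(14953, Rational(1, 2))) ≈ Mul(2201.1, I)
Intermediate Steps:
Function('r')(U, x) = Mul(2, x, Pow(Add(-4, U), -1)) (Function('r')(U, x) = Mul(Mul(2, x), Pow(Add(-4, U), -1)) = Mul(2, x, Pow(Add(-4, U), -1)))
Function('k')(m) = -8
Function('u')(a) = Mul(2, a, Add(-788, a)) (Function('u')(a) = Mul(Mul(2, a), Add(-788, a)) = Mul(2, a, Add(-788, a)))
Pow(Add(Function('u')(Function('k')(Function('r')(0, 3))), -4857508), Rational(1, 2)) = Pow(Add(Mul(2, -8, Add(-788, -8)), -4857508), Rational(1, 2)) = Pow(Add(Mul(2, -8, -796), -4857508), Rational(1, 2)) = Pow(Add(12736, -4857508), Rational(1, 2)) = Pow(-4844772, Rational(1, 2)) = Mul(18, I, Pow(14953, Rational(1, 2)))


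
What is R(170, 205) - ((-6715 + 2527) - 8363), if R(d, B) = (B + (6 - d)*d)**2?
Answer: 765918176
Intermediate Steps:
R(d, B) = (B + d*(6 - d))**2
R(170, 205) - ((-6715 + 2527) - 8363) = (205 - 1*170**2 + 6*170)**2 - ((-6715 + 2527) - 8363) = (205 - 1*28900 + 1020)**2 - (-4188 - 8363) = (205 - 28900 + 1020)**2 - 1*(-12551) = (-27675)**2 + 12551 = 765905625 + 12551 = 765918176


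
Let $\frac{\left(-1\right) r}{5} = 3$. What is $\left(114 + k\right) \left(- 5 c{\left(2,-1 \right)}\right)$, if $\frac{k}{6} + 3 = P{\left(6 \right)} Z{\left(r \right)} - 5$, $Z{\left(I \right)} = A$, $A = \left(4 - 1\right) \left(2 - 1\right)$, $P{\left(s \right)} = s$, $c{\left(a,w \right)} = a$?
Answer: $-1740$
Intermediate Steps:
$r = -15$ ($r = \left(-5\right) 3 = -15$)
$A = 3$ ($A = 3 \cdot 1 = 3$)
$Z{\left(I \right)} = 3$
$k = 60$ ($k = -18 + 6 \left(6 \cdot 3 - 5\right) = -18 + 6 \left(18 - 5\right) = -18 + 6 \cdot 13 = -18 + 78 = 60$)
$\left(114 + k\right) \left(- 5 c{\left(2,-1 \right)}\right) = \left(114 + 60\right) \left(\left(-5\right) 2\right) = 174 \left(-10\right) = -1740$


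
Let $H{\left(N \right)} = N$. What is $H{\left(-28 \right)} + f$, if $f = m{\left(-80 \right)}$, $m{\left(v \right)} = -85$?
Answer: $-113$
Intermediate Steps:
$f = -85$
$H{\left(-28 \right)} + f = -28 - 85 = -113$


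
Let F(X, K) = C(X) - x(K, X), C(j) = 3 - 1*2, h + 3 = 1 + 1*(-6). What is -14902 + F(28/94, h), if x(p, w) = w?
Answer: -700361/47 ≈ -14901.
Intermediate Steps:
h = -8 (h = -3 + (1 + 1*(-6)) = -3 + (1 - 6) = -3 - 5 = -8)
C(j) = 1 (C(j) = 3 - 2 = 1)
F(X, K) = 1 - X
-14902 + F(28/94, h) = -14902 + (1 - 28/94) = -14902 + (1 - 1*14/47) = -14902 + (1 - 14/47) = -14902 + 33/47 = -700361/47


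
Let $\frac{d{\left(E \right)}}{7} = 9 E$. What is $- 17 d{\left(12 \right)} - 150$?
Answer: $-13002$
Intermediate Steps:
$d{\left(E \right)} = 63 E$ ($d{\left(E \right)} = 7 \cdot 9 E = 63 E$)
$- 17 d{\left(12 \right)} - 150 = - 17 \cdot 63 \cdot 12 - 150 = \left(-17\right) 756 - 150 = -12852 - 150 = -13002$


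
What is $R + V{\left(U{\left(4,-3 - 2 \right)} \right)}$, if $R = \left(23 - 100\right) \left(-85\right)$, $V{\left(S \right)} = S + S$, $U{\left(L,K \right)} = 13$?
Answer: $6571$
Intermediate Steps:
$V{\left(S \right)} = 2 S$
$R = 6545$ ($R = \left(-77\right) \left(-85\right) = 6545$)
$R + V{\left(U{\left(4,-3 - 2 \right)} \right)} = 6545 + 2 \cdot 13 = 6545 + 26 = 6571$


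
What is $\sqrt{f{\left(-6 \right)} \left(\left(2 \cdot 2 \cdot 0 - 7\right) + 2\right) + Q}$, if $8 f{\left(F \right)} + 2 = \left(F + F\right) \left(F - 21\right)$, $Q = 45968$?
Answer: $\frac{\sqrt{183067}}{2} \approx 213.93$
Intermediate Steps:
$f{\left(F \right)} = - \frac{1}{4} + \frac{F \left(-21 + F\right)}{4}$ ($f{\left(F \right)} = - \frac{1}{4} + \frac{\left(F + F\right) \left(F - 21\right)}{8} = - \frac{1}{4} + \frac{2 F \left(-21 + F\right)}{8} = - \frac{1}{4} + \frac{F \left(-21 + F\right)}{4}$)
$\sqrt{f{\left(-6 \right)} \left(\left(2 \cdot 2 \cdot 0 - 7\right) + 2\right) + Q} = \sqrt{\left(- \frac{1}{4} - - \frac{63}{2} + \frac{\left(-6\right)^{2}}{4}\right) \left(\left(2 \cdot 2 \cdot 0 - 7\right) + 2\right) + 45968} = \sqrt{\left(- \frac{1}{4} + \frac{63}{2} + \frac{1}{4} \cdot 36\right) \left(\left(4 \cdot 0 - 7\right) + 2\right) + 45968} = \sqrt{\left(- \frac{1}{4} + \frac{63}{2} + 9\right) \left(\left(0 - 7\right) + 2\right) + 45968} = \sqrt{\frac{161 \left(-7 + 2\right)}{4} + 45968} = \sqrt{\frac{161}{4} \left(-5\right) + 45968} = \sqrt{- \frac{805}{4} + 45968} = \sqrt{\frac{183067}{4}} = \frac{\sqrt{183067}}{2}$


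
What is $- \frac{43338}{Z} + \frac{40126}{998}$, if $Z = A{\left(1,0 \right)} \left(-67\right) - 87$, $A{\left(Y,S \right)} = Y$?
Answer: $\frac{12357682}{38423} \approx 321.62$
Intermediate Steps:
$Z = -154$ ($Z = 1 \left(-67\right) - 87 = -67 - 87 = -154$)
$- \frac{43338}{Z} + \frac{40126}{998} = - \frac{43338}{-154} + \frac{40126}{998} = \left(-43338\right) \left(- \frac{1}{154}\right) + 40126 \cdot \frac{1}{998} = \frac{21669}{77} + \frac{20063}{499} = \frac{12357682}{38423}$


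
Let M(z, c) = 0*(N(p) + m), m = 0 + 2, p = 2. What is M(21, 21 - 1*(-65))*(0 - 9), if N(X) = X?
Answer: 0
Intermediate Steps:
m = 2
M(z, c) = 0 (M(z, c) = 0*(2 + 2) = 0*4 = 0)
M(21, 21 - 1*(-65))*(0 - 9) = 0*(0 - 9) = 0*(-9) = 0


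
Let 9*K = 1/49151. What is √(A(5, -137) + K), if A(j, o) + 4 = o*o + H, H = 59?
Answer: √409278696871367/147453 ≈ 137.20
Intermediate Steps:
A(j, o) = 55 + o² (A(j, o) = -4 + (o*o + 59) = -4 + (o² + 59) = -4 + (59 + o²) = 55 + o²)
K = 1/442359 (K = (⅑)/49151 = (⅑)*(1/49151) = 1/442359 ≈ 2.2606e-6)
√(A(5, -137) + K) = √((55 + (-137)²) + 1/442359) = √((55 + 18769) + 1/442359) = √(18824 + 1/442359) = √(8326965817/442359) = √409278696871367/147453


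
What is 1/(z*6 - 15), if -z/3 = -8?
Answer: 1/129 ≈ 0.0077519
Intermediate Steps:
z = 24 (z = -3*(-8) = 24)
1/(z*6 - 15) = 1/(24*6 - 15) = 1/(144 - 15) = 1/129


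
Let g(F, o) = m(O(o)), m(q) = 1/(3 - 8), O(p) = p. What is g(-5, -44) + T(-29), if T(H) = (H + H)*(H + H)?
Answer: 16819/5 ≈ 3363.8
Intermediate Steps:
m(q) = -⅕ (m(q) = 1/(-5) = -⅕)
T(H) = 4*H² (T(H) = (2*H)*(2*H) = 4*H²)
g(F, o) = -⅕
g(-5, -44) + T(-29) = -⅕ + 4*(-29)² = -⅕ + 4*841 = -⅕ + 3364 = 16819/5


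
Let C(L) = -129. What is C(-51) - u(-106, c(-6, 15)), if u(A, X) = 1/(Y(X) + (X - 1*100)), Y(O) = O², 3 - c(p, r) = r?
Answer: -4129/32 ≈ -129.03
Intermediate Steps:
c(p, r) = 3 - r
u(A, X) = 1/(-100 + X + X²) (u(A, X) = 1/(X² + (X - 1*100)) = 1/(X² + (X - 100)) = 1/(X² + (-100 + X)) = 1/(-100 + X + X²))
C(-51) - u(-106, c(-6, 15)) = -129 - 1/(-100 + (3 - 1*15) + (3 - 1*15)²) = -129 - 1/(-100 + (3 - 15) + (3 - 15)²) = -129 - 1/(-100 - 12 + (-12)²) = -129 - 1/(-100 - 12 + 144) = -129 - 1/32 = -4129/32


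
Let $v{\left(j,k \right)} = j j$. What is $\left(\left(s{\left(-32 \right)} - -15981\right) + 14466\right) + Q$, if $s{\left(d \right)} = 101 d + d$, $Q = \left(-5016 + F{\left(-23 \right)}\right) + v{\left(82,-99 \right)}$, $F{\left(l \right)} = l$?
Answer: $28868$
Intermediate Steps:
$v{\left(j,k \right)} = j^{2}$
$Q = 1685$ ($Q = \left(-5016 - 23\right) + 82^{2} = -5039 + 6724 = 1685$)
$s{\left(d \right)} = 102 d$
$\left(\left(s{\left(-32 \right)} - -15981\right) + 14466\right) + Q = \left(\left(102 \left(-32\right) - -15981\right) + 14466\right) + 1685 = \left(\left(-3264 + 15981\right) + 14466\right) + 1685 = \left(12717 + 14466\right) + 1685 = 27183 + 1685 = 28868$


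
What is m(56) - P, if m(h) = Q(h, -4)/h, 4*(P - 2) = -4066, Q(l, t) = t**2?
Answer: 14207/14 ≈ 1014.8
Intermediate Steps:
P = -2029/2 (P = 2 + (1/4)*(-4066) = 2 - 2033/2 = -2029/2 ≈ -1014.5)
m(h) = 16/h (m(h) = (-4)**2/h = 16/h)
m(56) - P = 16/56 - 1*(-2029/2) = 16*(1/56) + 2029/2 = 2/7 + 2029/2 = 14207/14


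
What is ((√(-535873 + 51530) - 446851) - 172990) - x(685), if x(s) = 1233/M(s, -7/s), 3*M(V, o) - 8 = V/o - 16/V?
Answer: -66401675481284/107126959 + I*√484343 ≈ -6.1984e+5 + 695.95*I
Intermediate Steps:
M(V, o) = 8/3 - 16/(3*V) + V/(3*o) (M(V, o) = 8/3 + (V/o - 16/V)/3 = 8/3 + (-16/V + V/o)/3 = 8/3 + (-16/(3*V) + V/(3*o)) = 8/3 - 16/(3*V) + V/(3*o))
x(s) = 1233/(8/3 - 16/(3*s) - s²/21) (x(s) = 1233/(8/3 - 16/(3*s) + s/(3*((-7/s)))) = 1233/(8/3 - 16/(3*s) + s*(-s/7)/3) = 1233/(8/3 - 16/(3*s) - s²/21))
((√(-535873 + 51530) - 446851) - 172990) - x(685) = ((√(-535873 + 51530) - 446851) - 172990) - 25893*685/(-112 + 685*(56 - 1*685²)) = ((√(-484343) - 446851) - 172990) - 25893*685/(-112 + 685*(56 - 1*469225)) = ((I*√484343 - 446851) - 172990) - 25893*685/(-112 + 685*(56 - 469225)) = ((-446851 + I*√484343) - 172990) - 25893*685/(-112 + 685*(-469169)) = (-619841 + I*√484343) - 25893*685/(-112 - 321380765) = (-619841 + I*√484343) - 25893*685/(-321380877) = (-619841 + I*√484343) - 25893*685*(-1)/321380877 = (-619841 + I*√484343) - 1*(-5912235/107126959) = (-619841 + I*√484343) + 5912235/107126959 = -66401675481284/107126959 + I*√484343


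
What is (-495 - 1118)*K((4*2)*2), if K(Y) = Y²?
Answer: -412928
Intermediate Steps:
(-495 - 1118)*K((4*2)*2) = (-495 - 1118)*((4*2)*2)² = -1613*(8*2)² = -1613*16² = -1613*256 = -412928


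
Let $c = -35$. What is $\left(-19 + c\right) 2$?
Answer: $-108$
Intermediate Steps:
$\left(-19 + c\right) 2 = \left(-19 - 35\right) 2 = \left(-54\right) 2 = -108$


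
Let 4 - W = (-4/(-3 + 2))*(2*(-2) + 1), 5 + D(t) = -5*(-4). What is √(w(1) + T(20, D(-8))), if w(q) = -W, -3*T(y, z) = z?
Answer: I*√21 ≈ 4.5826*I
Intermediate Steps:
D(t) = 15 (D(t) = -5 - 5*(-4) = -5 + 20 = 15)
T(y, z) = -z/3
W = 16 (W = 4 - -4/(-3 + 2)*(2*(-2) + 1) = 4 - -4/(-1)*(-4 + 1) = 4 - (-1*(-4))*(-3) = 4 - 4*(-3) = 4 - 1*(-12) = 4 + 12 = 16)
w(q) = -16 (w(q) = -1*16 = -16)
√(w(1) + T(20, D(-8))) = √(-16 - ⅓*15) = √(-16 - 5) = √(-21) = I*√21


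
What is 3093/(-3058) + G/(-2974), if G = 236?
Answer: -4960135/4547246 ≈ -1.0908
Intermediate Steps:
3093/(-3058) + G/(-2974) = 3093/(-3058) + 236/(-2974) = 3093*(-1/3058) + 236*(-1/2974) = -3093/3058 - 118/1487 = -4960135/4547246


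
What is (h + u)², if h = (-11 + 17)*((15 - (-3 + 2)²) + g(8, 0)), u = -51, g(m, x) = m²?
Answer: 173889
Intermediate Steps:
h = 468 (h = (-11 + 17)*((15 - (-3 + 2)²) + 8²) = 6*((15 - 1*(-1)²) + 64) = 6*((15 - 1*1) + 64) = 6*((15 - 1) + 64) = 6*(14 + 64) = 6*78 = 468)
(h + u)² = (468 - 51)² = 417² = 173889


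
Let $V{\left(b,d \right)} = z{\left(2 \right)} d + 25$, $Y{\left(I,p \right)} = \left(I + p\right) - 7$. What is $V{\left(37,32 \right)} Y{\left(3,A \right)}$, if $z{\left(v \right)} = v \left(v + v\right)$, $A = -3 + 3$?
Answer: $-1124$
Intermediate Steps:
$A = 0$
$z{\left(v \right)} = 2 v^{2}$ ($z{\left(v \right)} = v 2 v = 2 v^{2}$)
$Y{\left(I,p \right)} = -7 + I + p$
$V{\left(b,d \right)} = 25 + 8 d$ ($V{\left(b,d \right)} = 2 \cdot 2^{2} d + 25 = 2 \cdot 4 d + 25 = 8 d + 25 = 25 + 8 d$)
$V{\left(37,32 \right)} Y{\left(3,A \right)} = \left(25 + 8 \cdot 32\right) \left(-7 + 3 + 0\right) = \left(25 + 256\right) \left(-4\right) = 281 \left(-4\right) = -1124$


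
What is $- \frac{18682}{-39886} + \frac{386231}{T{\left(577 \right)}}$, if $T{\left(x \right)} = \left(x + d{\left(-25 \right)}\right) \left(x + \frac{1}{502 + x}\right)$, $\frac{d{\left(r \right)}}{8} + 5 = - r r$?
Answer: $\frac{17643720918865}{55413468073656} \approx 0.3184$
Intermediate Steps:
$d{\left(r \right)} = -40 - 8 r^{2}$ ($d{\left(r \right)} = -40 + 8 - r r = -40 + 8 \left(- r^{2}\right) = -40 - 8 r^{2}$)
$T{\left(x \right)} = \left(-5040 + x\right) \left(x + \frac{1}{502 + x}\right)$ ($T{\left(x \right)} = \left(x - \left(40 + 8 \left(-25\right)^{2}\right)\right) \left(x + \frac{1}{502 + x}\right) = \left(x - 5040\right) \left(x + \frac{1}{502 + x}\right) = \left(-5040 + x\right) \left(x + \frac{1}{502 + x}\right)$)
$- \frac{18682}{-39886} + \frac{386231}{T{\left(577 \right)}} = - \frac{18682}{-39886} + \frac{386231}{\frac{1}{502 + 577} \left(-5040 + 577^{3} - 1459855583 - 4538 \cdot 577^{2}\right)} = \left(-18682\right) \left(- \frac{1}{39886}\right) + \frac{386231}{\frac{1}{1079} \left(-5040 + 192100033 - 1459855583 - 1510831802\right)} = \frac{9341}{19943} + \frac{386231}{\frac{1}{1079} \left(-5040 + 192100033 - 1459855583 - 1510831802\right)} = \frac{9341}{19943} + \frac{386231}{\frac{1}{1079} \left(-2778592392\right)} = \frac{9341}{19943} + \frac{386231}{- \frac{2778592392}{1079}} = \frac{9341}{19943} + 386231 \left(- \frac{1079}{2778592392}\right) = \frac{9341}{19943} - \frac{416743249}{2778592392} = \frac{17643720918865}{55413468073656}$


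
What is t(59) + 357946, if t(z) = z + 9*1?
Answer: 358014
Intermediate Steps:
t(z) = 9 + z (t(z) = z + 9 = 9 + z)
t(59) + 357946 = (9 + 59) + 357946 = 68 + 357946 = 358014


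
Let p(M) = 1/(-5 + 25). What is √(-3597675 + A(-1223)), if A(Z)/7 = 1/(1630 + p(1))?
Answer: I*√3823699650443535/32601 ≈ 1896.8*I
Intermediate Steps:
p(M) = 1/20
A(Z) = 140/32601 (A(Z) = 7/(1630 + 1/20) = 7/(32601/20) = 7*(20/32601) = 140/32601)
√(-3597675 + A(-1223)) = √(-3597675 + 140/32601) = √(-117287802535/32601) = I*√3823699650443535/32601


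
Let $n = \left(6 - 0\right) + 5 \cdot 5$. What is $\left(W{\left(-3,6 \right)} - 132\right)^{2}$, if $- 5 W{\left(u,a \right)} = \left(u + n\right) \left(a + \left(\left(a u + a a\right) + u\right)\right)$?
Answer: $\frac{1557504}{25} \approx 62300.0$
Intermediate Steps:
$n = 31$ ($n = \left(6 + 0\right) + 25 = 6 + 25 = 31$)
$W{\left(u,a \right)} = - \frac{\left(31 + u\right) \left(a + u + a^{2} + a u\right)}{5}$ ($W{\left(u,a \right)} = - \frac{\left(u + 31\right) \left(a + \left(\left(a u + a a\right) + u\right)\right)}{5} = - \frac{\left(31 + u\right) \left(a + \left(\left(a u + a^{2}\right) + u\right)\right)}{5} = - \frac{\left(31 + u\right) \left(a + \left(\left(a^{2} + a u\right) + u\right)\right)}{5} = - \frac{\left(31 + u\right) \left(a + \left(u + a^{2} + a u\right)\right)}{5} = - \frac{\left(31 + u\right) \left(a + u + a^{2} + a u\right)}{5}$)
$\left(W{\left(-3,6 \right)} - 132\right)^{2} = \left(\left(\left(- \frac{31}{5}\right) 6 - - \frac{93}{5} - \frac{31 \cdot 6^{2}}{5} - \frac{\left(-3\right)^{2}}{5} - \frac{192}{5} \left(-3\right) - \frac{6 \left(-3\right)^{2}}{5} - - \frac{3 \cdot 6^{2}}{5}\right) - 132\right)^{2} = \left(\left(- \frac{186}{5} + \frac{93}{5} - \frac{1116}{5} - \frac{9}{5} + \frac{576}{5} - \frac{6}{5} \cdot 9 - \left(- \frac{3}{5}\right) 36\right) - 132\right)^{2} = \left(\left(- \frac{186}{5} + \frac{93}{5} - \frac{1116}{5} - \frac{9}{5} + \frac{576}{5} - \frac{54}{5} + \frac{108}{5}\right) - 132\right)^{2} = \left(- \frac{588}{5} - 132\right)^{2} = \left(- \frac{1248}{5}\right)^{2} = \frac{1557504}{25}$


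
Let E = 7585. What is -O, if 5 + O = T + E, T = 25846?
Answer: -33426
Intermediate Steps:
O = 33426 (O = -5 + (25846 + 7585) = -5 + 33431 = 33426)
-O = -1*33426 = -33426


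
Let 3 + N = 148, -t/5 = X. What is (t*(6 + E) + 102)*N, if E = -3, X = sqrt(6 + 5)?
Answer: 14790 - 2175*sqrt(11) ≈ 7576.3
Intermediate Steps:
X = sqrt(11) ≈ 3.3166
t = -5*sqrt(11) ≈ -16.583
N = 145 (N = -3 + 148 = 145)
(t*(6 + E) + 102)*N = ((-5*sqrt(11))*(6 - 3) + 102)*145 = (-5*sqrt(11)*3 + 102)*145 = (-15*sqrt(11) + 102)*145 = (102 - 15*sqrt(11))*145 = 14790 - 2175*sqrt(11)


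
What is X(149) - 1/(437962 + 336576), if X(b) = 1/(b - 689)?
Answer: -387539/209125260 ≈ -0.0018531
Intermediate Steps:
X(b) = 1/(-689 + b)
X(149) - 1/(437962 + 336576) = 1/(-689 + 149) - 1/(437962 + 336576) = 1/(-540) - 1/774538 = -1/540 - 1*1/774538 = -1/540 - 1/774538 = -387539/209125260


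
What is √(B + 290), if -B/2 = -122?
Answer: √534 ≈ 23.108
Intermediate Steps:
B = 244 (B = -2*(-122) = 244)
√(B + 290) = √(244 + 290) = √534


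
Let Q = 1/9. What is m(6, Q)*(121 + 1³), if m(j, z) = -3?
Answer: -366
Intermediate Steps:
Q = ⅑ ≈ 0.11111
m(6, Q)*(121 + 1³) = -3*(121 + 1³) = -3*(121 + 1) = -3*122 = -366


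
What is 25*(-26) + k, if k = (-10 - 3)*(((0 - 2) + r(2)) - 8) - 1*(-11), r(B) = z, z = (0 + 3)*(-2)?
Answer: -431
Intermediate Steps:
z = -6 (z = 3*(-2) = -6)
r(B) = -6
k = 219 (k = (-10 - 3)*(((0 - 2) - 6) - 8) - 1*(-11) = -13*((-2 - 6) - 8) + 11 = -13*(-8 - 8) + 11 = -13*(-16) + 11 = 208 + 11 = 219)
25*(-26) + k = 25*(-26) + 219 = -650 + 219 = -431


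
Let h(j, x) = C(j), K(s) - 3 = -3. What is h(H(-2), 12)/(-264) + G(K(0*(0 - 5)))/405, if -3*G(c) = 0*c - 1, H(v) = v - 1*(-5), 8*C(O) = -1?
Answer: 1109/855360 ≈ 0.0012965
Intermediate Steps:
C(O) = -⅛ (C(O) = (⅛)*(-1) = -⅛)
K(s) = 0 (K(s) = 3 - 3 = 0)
H(v) = 5 + v (H(v) = v + 5 = 5 + v)
G(c) = ⅓ (G(c) = -(0*c - 1)/3 = -(0 - 1)/3 = -⅓*(-1) = ⅓)
h(j, x) = -⅛
h(H(-2), 12)/(-264) + G(K(0*(0 - 5)))/405 = -⅛/(-264) + (⅓)/405 = -⅛*(-1/264) + (⅓)*(1/405) = 1/2112 + 1/1215 = 1109/855360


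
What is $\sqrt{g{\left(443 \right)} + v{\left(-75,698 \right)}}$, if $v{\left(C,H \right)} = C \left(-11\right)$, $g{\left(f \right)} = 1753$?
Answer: $\sqrt{2578} \approx 50.774$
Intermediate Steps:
$v{\left(C,H \right)} = - 11 C$
$\sqrt{g{\left(443 \right)} + v{\left(-75,698 \right)}} = \sqrt{1753 - -825} = \sqrt{1753 + 825} = \sqrt{2578}$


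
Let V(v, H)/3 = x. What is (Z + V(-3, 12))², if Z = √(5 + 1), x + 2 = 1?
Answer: (3 - √6)² ≈ 0.30306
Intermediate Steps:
x = -1 (x = -2 + 1 = -1)
Z = √6 ≈ 2.4495
V(v, H) = -3 (V(v, H) = 3*(-1) = -3)
(Z + V(-3, 12))² = (√6 - 3)² = (-3 + √6)²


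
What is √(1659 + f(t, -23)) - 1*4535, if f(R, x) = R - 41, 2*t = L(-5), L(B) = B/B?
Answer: -4535 + √6474/2 ≈ -4494.8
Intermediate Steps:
L(B) = 1
t = ½ (t = (½)*1 = ½ ≈ 0.50000)
f(R, x) = -41 + R
√(1659 + f(t, -23)) - 1*4535 = √(1659 + (-41 + ½)) - 1*4535 = √(1659 - 81/2) - 4535 = √(3237/2) - 4535 = √6474/2 - 4535 = -4535 + √6474/2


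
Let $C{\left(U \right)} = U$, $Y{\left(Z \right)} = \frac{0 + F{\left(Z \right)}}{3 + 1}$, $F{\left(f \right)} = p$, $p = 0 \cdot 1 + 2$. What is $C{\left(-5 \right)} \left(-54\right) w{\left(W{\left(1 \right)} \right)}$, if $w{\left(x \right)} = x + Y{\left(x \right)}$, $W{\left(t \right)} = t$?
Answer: $405$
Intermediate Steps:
$p = 2$ ($p = 0 + 2 = 2$)
$F{\left(f \right)} = 2$
$Y{\left(Z \right)} = \frac{1}{2}$ ($Y{\left(Z \right)} = \frac{0 + 2}{3 + 1} = \frac{2}{4} = 2 \cdot \frac{1}{4} = \frac{1}{2}$)
$w{\left(x \right)} = \frac{1}{2} + x$ ($w{\left(x \right)} = x + \frac{1}{2} = \frac{1}{2} + x$)
$C{\left(-5 \right)} \left(-54\right) w{\left(W{\left(1 \right)} \right)} = \left(-5\right) \left(-54\right) \left(\frac{1}{2} + 1\right) = 270 \cdot \frac{3}{2} = 405$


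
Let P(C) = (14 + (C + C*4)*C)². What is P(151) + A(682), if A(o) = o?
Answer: 13000333043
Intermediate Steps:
P(C) = (14 + 5*C²)² (P(C) = (14 + (C + 4*C)*C)² = (14 + (5*C)*C)² = (14 + 5*C²)²)
P(151) + A(682) = (14 + 5*151²)² + 682 = (14 + 5*22801)² + 682 = (14 + 114005)² + 682 = 114019² + 682 = 13000332361 + 682 = 13000333043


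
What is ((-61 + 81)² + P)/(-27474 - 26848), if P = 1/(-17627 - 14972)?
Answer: -13039599/1770842878 ≈ -0.0073635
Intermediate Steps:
P = -1/32599 (P = 1/(-32599) = -1/32599 ≈ -3.0676e-5)
((-61 + 81)² + P)/(-27474 - 26848) = ((-61 + 81)² - 1/32599)/(-27474 - 26848) = (20² - 1/32599)/(-54322) = (400 - 1/32599)*(-1/54322) = (13039599/32599)*(-1/54322) = -13039599/1770842878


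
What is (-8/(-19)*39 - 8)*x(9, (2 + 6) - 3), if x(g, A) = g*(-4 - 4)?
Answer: -11520/19 ≈ -606.32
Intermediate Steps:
x(g, A) = -8*g (x(g, A) = g*(-8) = -8*g)
(-8/(-19)*39 - 8)*x(9, (2 + 6) - 3) = (-8/(-19)*39 - 8)*(-8*9) = (-8*(-1/19)*39 - 8)*(-72) = ((8/19)*39 - 8)*(-72) = (312/19 - 8)*(-72) = (160/19)*(-72) = -11520/19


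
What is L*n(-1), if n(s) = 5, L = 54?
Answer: 270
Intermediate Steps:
L*n(-1) = 54*5 = 270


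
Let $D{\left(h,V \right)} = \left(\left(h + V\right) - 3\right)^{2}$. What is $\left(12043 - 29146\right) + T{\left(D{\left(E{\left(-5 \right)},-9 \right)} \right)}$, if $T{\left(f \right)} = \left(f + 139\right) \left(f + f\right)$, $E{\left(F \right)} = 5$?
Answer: $1321$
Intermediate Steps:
$D{\left(h,V \right)} = \left(-3 + V + h\right)^{2}$ ($D{\left(h,V \right)} = \left(\left(V + h\right) - 3\right)^{2} = \left(-3 + V + h\right)^{2}$)
$T{\left(f \right)} = 2 f \left(139 + f\right)$ ($T{\left(f \right)} = \left(139 + f\right) 2 f = 2 f \left(139 + f\right)$)
$\left(12043 - 29146\right) + T{\left(D{\left(E{\left(-5 \right)},-9 \right)} \right)} = \left(12043 - 29146\right) + 2 \left(-3 - 9 + 5\right)^{2} \left(139 + \left(-3 - 9 + 5\right)^{2}\right) = -17103 + 2 \left(-7\right)^{2} \left(139 + \left(-7\right)^{2}\right) = -17103 + 2 \cdot 49 \left(139 + 49\right) = -17103 + 2 \cdot 49 \cdot 188 = -17103 + 18424 = 1321$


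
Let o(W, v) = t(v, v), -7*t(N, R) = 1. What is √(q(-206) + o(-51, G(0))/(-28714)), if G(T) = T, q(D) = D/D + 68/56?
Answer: 3*√50713026/14357 ≈ 1.4880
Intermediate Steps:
q(D) = 31/14 (q(D) = 1 + 68*(1/56) = 1 + 17/14 = 31/14)
t(N, R) = -⅐ (t(N, R) = -⅐*1 = -⅐)
o(W, v) = -⅐
√(q(-206) + o(-51, G(0))/(-28714)) = √(31/14 - ⅐/(-28714)) = √(31/14 - ⅐*(-1/28714)) = √(31/14 + 1/200998) = √(222534/100499) = 3*√50713026/14357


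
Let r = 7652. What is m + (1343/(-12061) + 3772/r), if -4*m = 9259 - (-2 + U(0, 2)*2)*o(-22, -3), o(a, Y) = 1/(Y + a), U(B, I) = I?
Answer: -5339917321161/2307269300 ≈ -2314.4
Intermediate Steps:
m = -231477/100 (m = -(9259 - (-2 + 2*2)/(-3 - 22))/4 = -(9259 - (-2 + 4)/(-25))/4 = -(9259 - 2*(-1)/25)/4 = -(9259 - 1*(-2/25))/4 = -(9259 + 2/25)/4 = -1/4*231477/25 = -231477/100 ≈ -2314.8)
m + (1343/(-12061) + 3772/r) = -231477/100 + (1343/(-12061) + 3772/7652) = -231477/100 + (1343*(-1/12061) + 3772*(1/7652)) = -231477/100 + (-1343/12061 + 943/1913) = -231477/100 + 8804364/23072693 = -5339917321161/2307269300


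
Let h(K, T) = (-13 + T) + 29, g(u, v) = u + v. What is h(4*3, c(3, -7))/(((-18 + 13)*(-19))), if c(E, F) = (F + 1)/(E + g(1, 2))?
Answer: 3/19 ≈ 0.15789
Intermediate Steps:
c(E, F) = (1 + F)/(3 + E) (c(E, F) = (F + 1)/(E + (1 + 2)) = (1 + F)/(E + 3) = (1 + F)/(3 + E))
h(K, T) = 16 + T
h(4*3, c(3, -7))/(((-18 + 13)*(-19))) = (16 + (1 - 7)/(3 + 3))/(((-18 + 13)*(-19))) = (16 - 6/6)/((-5*(-19))) = (16 + (1/6)*(-6))/95 = (16 - 1)*(1/95) = 15*(1/95) = 3/19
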